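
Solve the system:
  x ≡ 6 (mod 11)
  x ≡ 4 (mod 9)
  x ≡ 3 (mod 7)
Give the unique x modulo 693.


Moduli 11, 9, 7 are pairwise coprime; by CRT there is a unique solution modulo M = 11 · 9 · 7 = 693.
Solve pairwise, accumulating the modulus:
  Start with x ≡ 6 (mod 11).
  Combine with x ≡ 4 (mod 9): since gcd(11, 9) = 1, we get a unique residue mod 99.
    Write x = 6 + 11·t and substitute into x ≡ 4 (mod 9): 11·t ≡ 4 − 6 = -2 (mod 9).
    Reduce coefficients mod 9: 2·t ≡ 7 (mod 9).
    The inverse of 2 mod 9 is 5 (since 2·5 = 10 = 1·9 + 1), so t ≡ 5·7 = 35 ≡ 8 (mod 9).
    Then x = 6 + 11·8 = 94, valid modulo lcm(11, 9) = 99: x ≡ 94 (mod 99).
  Combine with x ≡ 3 (mod 7): since gcd(99, 7) = 1, we get a unique residue mod 693.
    Write x = 94 + 99·t and substitute into x ≡ 3 (mod 7): 99·t ≡ 3 − 94 = -91 (mod 7).
    Reduce coefficients mod 7: 1·t ≡ 0 (mod 7).
    So t ≡ 0 (mod 7).
    Then x = 94 + 99·0 = 94, valid modulo lcm(99, 7) = 693: x ≡ 94 (mod 693).
Verify: 94 mod 11 = 6 ✓, 94 mod 9 = 4 ✓, 94 mod 7 = 3 ✓.

x ≡ 94 (mod 693).


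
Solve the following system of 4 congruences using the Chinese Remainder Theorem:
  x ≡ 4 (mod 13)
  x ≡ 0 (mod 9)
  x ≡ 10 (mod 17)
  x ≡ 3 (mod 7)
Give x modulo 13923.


Product of moduli M = 13 · 9 · 17 · 7 = 13923.
Merge one congruence at a time:
  Start: x ≡ 4 (mod 13).
  Combine with x ≡ 0 (mod 9); new modulus lcm = 117.
    Write x = 4 + 13·t and substitute into x ≡ 0 (mod 9): 13·t ≡ 0 − 4 = -4 (mod 9).
    Reduce coefficients mod 9: 4·t ≡ 5 (mod 9).
    The inverse of 4 mod 9 is 7 (since 4·7 = 28 = 3·9 + 1), so t ≡ 7·5 = 35 ≡ 8 (mod 9).
    Then x = 4 + 13·8 = 108, valid modulo lcm(13, 9) = 117: x ≡ 108 (mod 117).
  Combine with x ≡ 10 (mod 17); new modulus lcm = 1989.
    Write x = 108 + 117·t and substitute into x ≡ 10 (mod 17): 117·t ≡ 10 − 108 = -98 (mod 17).
    Reduce coefficients mod 17: 15·t ≡ 4 (mod 17).
    The inverse of 15 mod 17 is 8 (since 15·8 = 120 = 7·17 + 1), so t ≡ 8·4 = 32 ≡ 15 (mod 17).
    Then x = 108 + 117·15 = 1863, valid modulo lcm(117, 17) = 1989: x ≡ 1863 (mod 1989).
  Combine with x ≡ 3 (mod 7); new modulus lcm = 13923.
    Write x = 1863 + 1989·t and substitute into x ≡ 3 (mod 7): 1989·t ≡ 3 − 1863 = -1860 (mod 7).
    Reduce coefficients mod 7: 1·t ≡ 2 (mod 7).
    So t ≡ 2 (mod 7).
    Then x = 1863 + 1989·2 = 5841, valid modulo lcm(1989, 7) = 13923: x ≡ 5841 (mod 13923).
Verify against each original: 5841 mod 13 = 4, 5841 mod 9 = 0, 5841 mod 17 = 10, 5841 mod 7 = 3.

x ≡ 5841 (mod 13923).


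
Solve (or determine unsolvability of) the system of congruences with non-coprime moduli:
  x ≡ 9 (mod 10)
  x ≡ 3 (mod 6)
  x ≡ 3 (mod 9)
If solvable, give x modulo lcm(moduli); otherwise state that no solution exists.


Moduli 10, 6, 9 are not pairwise coprime, so CRT works modulo lcm(m_i) when all pairwise compatibility conditions hold.
Pairwise compatibility: gcd(m_i, m_j) must divide a_i - a_j for every pair.
Merge one congruence at a time:
  Start: x ≡ 9 (mod 10).
  Combine with x ≡ 3 (mod 6): gcd(10, 6) = 2; 3 - 9 = -6, which IS divisible by 2, so compatible.
    Write x = 9 + 10·t and substitute into x ≡ 3 (mod 6): 10·t ≡ 3 − 9 = -6 (mod 6).
    Divide the congruence (and modulus) by g = 2: 5·t ≡ -3 (mod 3).
    Reduce coefficients mod 3: 2·t ≡ 0 (mod 3).
    The inverse of 2 mod 3 is 2 (since 2·2 = 4 = 1·3 + 1), so t ≡ 2·0 = 0 ≡ 0 (mod 3).
    Then x = 9 + 10·0 = 9, valid modulo lcm(10, 6) = 30: x ≡ 9 (mod 30).
  Combine with x ≡ 3 (mod 9): gcd(30, 9) = 3; 3 - 9 = -6, which IS divisible by 3, so compatible.
    Write x = 9 + 30·t and substitute into x ≡ 3 (mod 9): 30·t ≡ 3 − 9 = -6 (mod 9).
    Divide the congruence (and modulus) by g = 3: 10·t ≡ -2 (mod 3).
    Reduce coefficients mod 3: 1·t ≡ 1 (mod 3).
    So t ≡ 1 (mod 3).
    Then x = 9 + 30·1 = 39, valid modulo lcm(30, 9) = 90: x ≡ 39 (mod 90).
Verify: 39 mod 10 = 9, 39 mod 6 = 3, 39 mod 9 = 3.

x ≡ 39 (mod 90).


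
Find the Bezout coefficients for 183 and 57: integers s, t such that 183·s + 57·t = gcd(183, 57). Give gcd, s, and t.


Euclidean algorithm on (183, 57) — divide until remainder is 0:
  183 = 3 · 57 + 12
  57 = 4 · 12 + 9
  12 = 1 · 9 + 3
  9 = 3 · 3 + 0
gcd(183, 57) = 3.
Track Bezout coefficients alongside the remainders: start with r₀ = 183 = a·1 + b·0 (s = 1, t = 0) and r₁ = 57 = a·0 + b·1 (s = 0, t = 1); each new remainder r_{k+1} = r_{k-1} − q_k·r_k inherits s_{k+1} = s_{k-1} − q_k·s_k, t_{k+1} = t_{k-1} − q_k·t_k, so r_k = a·s_k + b·t_k at every step:
  q = 3: r = 12, s = 1 − 3·0 = 1, t = 0 − 3·1 = -3  (check: 183·1 + 57·(-3) = 12)
  q = 4: r = 9, s = 0 − 4·1 = -4, t = 1 − 4·(-3) = 13  (check: 183·(-4) + 57·13 = 9)
  q = 1: r = 3, s = 1 − 1·(-4) = 5, t = -3 − 1·13 = -16  (check: 183·5 + 57·(-16) = 3)
The row with r = 3 (the gcd) gives the Bezout coefficients s = 5, t = -16.
Result: 183 · (5) + 57 · (-16) = 3.

gcd(183, 57) = 3; s = 5, t = -16 (check: 183·5 + 57·(-16) = 3).


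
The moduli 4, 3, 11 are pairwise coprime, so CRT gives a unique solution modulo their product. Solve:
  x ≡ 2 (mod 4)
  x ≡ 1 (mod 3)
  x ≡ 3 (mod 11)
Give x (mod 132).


Moduli 4, 3, 11 are pairwise coprime; by CRT there is a unique solution modulo M = 4 · 3 · 11 = 132.
Solve pairwise, accumulating the modulus:
  Start with x ≡ 2 (mod 4).
  Combine with x ≡ 1 (mod 3): since gcd(4, 3) = 1, we get a unique residue mod 12.
    Write x = 2 + 4·t and substitute into x ≡ 1 (mod 3): 4·t ≡ 1 − 2 = -1 (mod 3).
    Reduce coefficients mod 3: 1·t ≡ 2 (mod 3).
    So t ≡ 2 (mod 3).
    Then x = 2 + 4·2 = 10, valid modulo lcm(4, 3) = 12: x ≡ 10 (mod 12).
  Combine with x ≡ 3 (mod 11): since gcd(12, 11) = 1, we get a unique residue mod 132.
    Write x = 10 + 12·t and substitute into x ≡ 3 (mod 11): 12·t ≡ 3 − 10 = -7 (mod 11).
    Reduce coefficients mod 11: 1·t ≡ 4 (mod 11).
    So t ≡ 4 (mod 11).
    Then x = 10 + 12·4 = 58, valid modulo lcm(12, 11) = 132: x ≡ 58 (mod 132).
Verify: 58 mod 4 = 2 ✓, 58 mod 3 = 1 ✓, 58 mod 11 = 3 ✓.

x ≡ 58 (mod 132).


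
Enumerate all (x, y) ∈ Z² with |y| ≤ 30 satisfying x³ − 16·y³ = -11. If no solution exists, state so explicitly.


The equation is x³ - 16y³ = -11. For fixed y, x³ = 16·y³ − 11, so a solution requires the RHS to be a perfect cube.
Strategy: iterate y from -30 to 30, compute RHS = 16·y³ − 11, and check whether it is a (positive or negative) perfect cube.
Check small values of y:
  y = 0: RHS = -11 is not a perfect cube.
  y = 1: RHS = 5 is not a perfect cube.
  y = -1: RHS = -27 = (-3)³ ⇒ x = -3 works.
  y = 2: RHS = 117 is not a perfect cube.
  y = -2: RHS = -139 is not a perfect cube.
  y = 3: RHS = 421 is not a perfect cube.
  y = -3: RHS = -443 is not a perfect cube.
Continuing the search up to |y| = 30 finds no further solutions beyond those listed.
Collected solutions: (-3, -1).

Solutions (with |y| ≤ 30): (-3, -1).


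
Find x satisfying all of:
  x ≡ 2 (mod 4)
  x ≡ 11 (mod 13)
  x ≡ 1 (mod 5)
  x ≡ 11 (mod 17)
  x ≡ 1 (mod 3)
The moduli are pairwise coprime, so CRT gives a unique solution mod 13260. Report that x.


Product of moduli M = 4 · 13 · 5 · 17 · 3 = 13260.
Merge one congruence at a time:
  Start: x ≡ 2 (mod 4).
  Combine with x ≡ 11 (mod 13); new modulus lcm = 52.
    Write x = 2 + 4·t and substitute into x ≡ 11 (mod 13): 4·t ≡ 11 − 2 = 9 (mod 13).
    The inverse of 4 mod 13 is 10 (since 4·10 = 40 = 3·13 + 1), so t ≡ 10·9 = 90 ≡ 12 (mod 13).
    Then x = 2 + 4·12 = 50, valid modulo lcm(4, 13) = 52: x ≡ 50 (mod 52).
  Combine with x ≡ 1 (mod 5); new modulus lcm = 260.
    Write x = 50 + 52·t and substitute into x ≡ 1 (mod 5): 52·t ≡ 1 − 50 = -49 (mod 5).
    Reduce coefficients mod 5: 2·t ≡ 1 (mod 5).
    The inverse of 2 mod 5 is 3 (since 2·3 = 6 = 1·5 + 1), so t ≡ 3·1 = 3 ≡ 3 (mod 5).
    Then x = 50 + 52·3 = 206, valid modulo lcm(52, 5) = 260: x ≡ 206 (mod 260).
  Combine with x ≡ 11 (mod 17); new modulus lcm = 4420.
    Write x = 206 + 260·t and substitute into x ≡ 11 (mod 17): 260·t ≡ 11 − 206 = -195 (mod 17).
    Reduce coefficients mod 17: 5·t ≡ 9 (mod 17).
    The inverse of 5 mod 17 is 7 (since 5·7 = 35 = 2·17 + 1), so t ≡ 7·9 = 63 ≡ 12 (mod 17).
    Then x = 206 + 260·12 = 3326, valid modulo lcm(260, 17) = 4420: x ≡ 3326 (mod 4420).
  Combine with x ≡ 1 (mod 3); new modulus lcm = 13260.
    Write x = 3326 + 4420·t and substitute into x ≡ 1 (mod 3): 4420·t ≡ 1 − 3326 = -3325 (mod 3).
    Reduce coefficients mod 3: 1·t ≡ 2 (mod 3).
    So t ≡ 2 (mod 3).
    Then x = 3326 + 4420·2 = 12166, valid modulo lcm(4420, 3) = 13260: x ≡ 12166 (mod 13260).
Verify against each original: 12166 mod 4 = 2, 12166 mod 13 = 11, 12166 mod 5 = 1, 12166 mod 17 = 11, 12166 mod 3 = 1.

x ≡ 12166 (mod 13260).


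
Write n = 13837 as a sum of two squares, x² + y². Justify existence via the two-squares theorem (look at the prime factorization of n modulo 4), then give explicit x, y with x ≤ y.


Step 1: Factor n = 13837 = 101 · 137.
Step 2: Check the mod-4 condition on each prime factor: 101 ≡ 1 (mod 4), exponent 1; 137 ≡ 1 (mod 4), exponent 1.
All primes ≡ 3 (mod 4) appear to even exponent (or don't appear), so by the two-squares theorem n IS expressible as a sum of two squares.
Step 3: Build a representation. Here n = 101 · 137 is a product of primes ≡ 1 (mod 4). Each prime p ≡ 1 (mod 4) is itself a sum of two squares; find a² by testing p − a² for a perfect square:
  101: 101 − 1² = 100 = 10² ⇒ 101 = 1² + 10².
  137: 137 − 1² = 136, 137 − 2² = 133, 137 − 3² = 128, 137 − 4² = 121 = 11² ⇒ 137 = 4² + 11².
  Combine using the Brahmagupta–Fibonacci identity (a² + b²)(c² + d²) = (ac − bd)² + (ad + bc)² = (ac + bd)² + (ad − bc)²:
  101 · 137 = 13837: from (1² + 10²)(4² + 11²), take (1·4 − 10·11, 1·11 + 10·4) = (4 − 110, 11 + 40) = (-106, 51); dropping signs (only squares matter) gives (106, 51); check 106² + 51² = 11236 + 2601 = 13837 ✓.
Step 4: Order so x ≤ y and verify: 51² + 106² = 2601 + 11236 = 13837 = n. ✓

n = 13837 = 51² + 106² (one valid representation with x ≤ y).


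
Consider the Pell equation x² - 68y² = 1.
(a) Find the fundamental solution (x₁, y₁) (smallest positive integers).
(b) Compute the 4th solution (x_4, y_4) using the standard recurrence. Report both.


Step 1: Find the fundamental solution (x₁, y₁) of x² - 68y² = 1.
  Expand √68 as a continued fraction. a₀ = ⌊√68⌋ = 8; iterate m_{k+1} = d_k·a_k − m_k, d_{k+1} = (68 − m_{k+1}²)/d_k, a_{k+1} = ⌊(a₀ + m_{k+1})/d_{k+1}⌋ (starting m₀ = 0, d₀ = 1), with convergents p_k = a_k·p_{k-1} + p_{k-2}, q_k = a_k·q_{k-1} + q_{k-2} (p₋₁ = 1, q₋₁ = 0):
  k = 0: a₀ = 8; p₀/q₀ = 8/1; p₀² − 68·q₀² = 64 − 68 = -4.
  k = 1: m = 8, d = 4, a = ⌊(8 + 8)/4⌋ = 4; p/q = (4·8 + 1)/(4·1 + 0) = 33/4; p² − 68·q² = 1089 − 1088 = 1.
  The first convergent with p² − 68·q² = 1 gives the fundamental solution (x₁, y₁) = (33, 4).
Step 2: Apply the recurrence (x_{n+1}, y_{n+1}) = (x₁x_n + 68y₁y_n, x₁y_n + y₁x_n) repeatedly.
  From (x_1, y_1) = (33, 4): x_2 = 33·33 + 68·4·4 = 2177; y_2 = 33·4 + 4·33 = 264.
  From (x_2, y_2) = (2177, 264): x_3 = 33·2177 + 68·4·264 = 143649; y_3 = 33·264 + 4·2177 = 17420.
  From (x_3, y_3) = (143649, 17420): x_4 = 33·143649 + 68·4·17420 = 9478657; y_4 = 33·17420 + 4·143649 = 1149456.
Step 3: Verify x_4² - 68·y_4² = 89844938523649 - 89844938523648 = 1 (should be 1). ✓

(x_1, y_1) = (33, 4); (x_4, y_4) = (9478657, 1149456).


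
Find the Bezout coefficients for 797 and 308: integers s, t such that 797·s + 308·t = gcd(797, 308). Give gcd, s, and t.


Euclidean algorithm on (797, 308) — divide until remainder is 0:
  797 = 2 · 308 + 181
  308 = 1 · 181 + 127
  181 = 1 · 127 + 54
  127 = 2 · 54 + 19
  54 = 2 · 19 + 16
  19 = 1 · 16 + 3
  16 = 5 · 3 + 1
  3 = 3 · 1 + 0
gcd(797, 308) = 1.
Track Bezout coefficients alongside the remainders: start with r₀ = 797 = a·1 + b·0 (s = 1, t = 0) and r₁ = 308 = a·0 + b·1 (s = 0, t = 1); each new remainder r_{k+1} = r_{k-1} − q_k·r_k inherits s_{k+1} = s_{k-1} − q_k·s_k, t_{k+1} = t_{k-1} − q_k·t_k, so r_k = a·s_k + b·t_k at every step:
  q = 2: r = 181, s = 1 − 2·0 = 1, t = 0 − 2·1 = -2  (check: 797·1 + 308·(-2) = 181)
  q = 1: r = 127, s = 0 − 1·1 = -1, t = 1 − 1·(-2) = 3  (check: 797·(-1) + 308·3 = 127)
  q = 1: r = 54, s = 1 − 1·(-1) = 2, t = -2 − 1·3 = -5  (check: 797·2 + 308·(-5) = 54)
  q = 2: r = 19, s = -1 − 2·2 = -5, t = 3 − 2·(-5) = 13  (check: 797·(-5) + 308·13 = 19)
  q = 2: r = 16, s = 2 − 2·(-5) = 12, t = -5 − 2·13 = -31  (check: 797·12 + 308·(-31) = 16)
  q = 1: r = 3, s = -5 − 1·12 = -17, t = 13 − 1·(-31) = 44  (check: 797·(-17) + 308·44 = 3)
  q = 5: r = 1, s = 12 − 5·(-17) = 97, t = -31 − 5·44 = -251  (check: 797·97 + 308·(-251) = 1)
The row with r = 1 (the gcd) gives the Bezout coefficients s = 97, t = -251.
Result: 797 · (97) + 308 · (-251) = 1.

gcd(797, 308) = 1; s = 97, t = -251 (check: 797·97 + 308·(-251) = 1).


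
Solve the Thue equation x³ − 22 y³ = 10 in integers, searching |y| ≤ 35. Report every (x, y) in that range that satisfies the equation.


The equation is x³ - 22y³ = 10. For fixed y, x³ = 22·y³ + 10, so a solution requires the RHS to be a perfect cube.
Strategy: iterate y from -35 to 35, compute RHS = 22·y³ + 10, and check whether it is a (positive or negative) perfect cube.
Check small values of y:
  y = 0: RHS = 10 is not a perfect cube.
  y = 1: RHS = 32 is not a perfect cube.
  y = -1: RHS = -12 is not a perfect cube.
  y = 2: RHS = 186 is not a perfect cube.
  y = -2: RHS = -166 is not a perfect cube.
  y = 3: RHS = 604 is not a perfect cube.
  y = -3: RHS = -584 is not a perfect cube.
Continuing the search up to |y| = 35 finds no solutions either.
No (x, y) in the scanned range satisfies the equation.

No integer solutions with |y| ≤ 35.


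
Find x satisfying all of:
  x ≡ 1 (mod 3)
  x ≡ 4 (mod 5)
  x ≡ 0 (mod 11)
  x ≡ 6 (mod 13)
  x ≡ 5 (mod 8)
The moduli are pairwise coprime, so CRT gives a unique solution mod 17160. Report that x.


Product of moduli M = 3 · 5 · 11 · 13 · 8 = 17160.
Merge one congruence at a time:
  Start: x ≡ 1 (mod 3).
  Combine with x ≡ 4 (mod 5); new modulus lcm = 15.
    Write x = 1 + 3·t and substitute into x ≡ 4 (mod 5): 3·t ≡ 4 − 1 = 3 (mod 5).
    The inverse of 3 mod 5 is 2 (since 3·2 = 6 = 1·5 + 1), so t ≡ 2·3 = 6 ≡ 1 (mod 5).
    Then x = 1 + 3·1 = 4, valid modulo lcm(3, 5) = 15: x ≡ 4 (mod 15).
  Combine with x ≡ 0 (mod 11); new modulus lcm = 165.
    Write x = 4 + 15·t and substitute into x ≡ 0 (mod 11): 15·t ≡ 0 − 4 = -4 (mod 11).
    Reduce coefficients mod 11: 4·t ≡ 7 (mod 11).
    The inverse of 4 mod 11 is 3 (since 4·3 = 12 = 1·11 + 1), so t ≡ 3·7 = 21 ≡ 10 (mod 11).
    Then x = 4 + 15·10 = 154, valid modulo lcm(15, 11) = 165: x ≡ 154 (mod 165).
  Combine with x ≡ 6 (mod 13); new modulus lcm = 2145.
    Write x = 154 + 165·t and substitute into x ≡ 6 (mod 13): 165·t ≡ 6 − 154 = -148 (mod 13).
    Reduce coefficients mod 13: 9·t ≡ 8 (mod 13).
    The inverse of 9 mod 13 is 3 (since 9·3 = 27 = 2·13 + 1), so t ≡ 3·8 = 24 ≡ 11 (mod 13).
    Then x = 154 + 165·11 = 1969, valid modulo lcm(165, 13) = 2145: x ≡ 1969 (mod 2145).
  Combine with x ≡ 5 (mod 8); new modulus lcm = 17160.
    Write x = 1969 + 2145·t and substitute into x ≡ 5 (mod 8): 2145·t ≡ 5 − 1969 = -1964 (mod 8).
    Reduce coefficients mod 8: 1·t ≡ 4 (mod 8).
    So t ≡ 4 (mod 8).
    Then x = 1969 + 2145·4 = 10549, valid modulo lcm(2145, 8) = 17160: x ≡ 10549 (mod 17160).
Verify against each original: 10549 mod 3 = 1, 10549 mod 5 = 4, 10549 mod 11 = 0, 10549 mod 13 = 6, 10549 mod 8 = 5.

x ≡ 10549 (mod 17160).


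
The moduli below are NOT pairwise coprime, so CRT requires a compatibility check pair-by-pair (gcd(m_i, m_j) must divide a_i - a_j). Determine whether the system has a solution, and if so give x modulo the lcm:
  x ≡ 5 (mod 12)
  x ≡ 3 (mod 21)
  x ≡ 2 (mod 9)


Moduli 12, 21, 9 are not pairwise coprime, so CRT works modulo lcm(m_i) when all pairwise compatibility conditions hold.
Pairwise compatibility: gcd(m_i, m_j) must divide a_i - a_j for every pair.
Merge one congruence at a time:
  Start: x ≡ 5 (mod 12).
  Combine with x ≡ 3 (mod 21): gcd(12, 21) = 3, and 3 - 5 = -2 is NOT divisible by 3.
    ⇒ system is inconsistent (no integer solution).

No solution (the system is inconsistent).


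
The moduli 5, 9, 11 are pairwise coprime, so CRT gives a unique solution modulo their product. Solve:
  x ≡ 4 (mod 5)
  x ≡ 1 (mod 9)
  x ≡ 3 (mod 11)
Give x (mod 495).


Moduli 5, 9, 11 are pairwise coprime; by CRT there is a unique solution modulo M = 5 · 9 · 11 = 495.
Solve pairwise, accumulating the modulus:
  Start with x ≡ 4 (mod 5).
  Combine with x ≡ 1 (mod 9): since gcd(5, 9) = 1, we get a unique residue mod 45.
    Write x = 4 + 5·t and substitute into x ≡ 1 (mod 9): 5·t ≡ 1 − 4 = -3 (mod 9).
    Reduce coefficients mod 9: 5·t ≡ 6 (mod 9).
    The inverse of 5 mod 9 is 2 (since 5·2 = 10 = 1·9 + 1), so t ≡ 2·6 = 12 ≡ 3 (mod 9).
    Then x = 4 + 5·3 = 19, valid modulo lcm(5, 9) = 45: x ≡ 19 (mod 45).
  Combine with x ≡ 3 (mod 11): since gcd(45, 11) = 1, we get a unique residue mod 495.
    Write x = 19 + 45·t and substitute into x ≡ 3 (mod 11): 45·t ≡ 3 − 19 = -16 (mod 11).
    Reduce coefficients mod 11: 1·t ≡ 6 (mod 11).
    So t ≡ 6 (mod 11).
    Then x = 19 + 45·6 = 289, valid modulo lcm(45, 11) = 495: x ≡ 289 (mod 495).
Verify: 289 mod 5 = 4 ✓, 289 mod 9 = 1 ✓, 289 mod 11 = 3 ✓.

x ≡ 289 (mod 495).


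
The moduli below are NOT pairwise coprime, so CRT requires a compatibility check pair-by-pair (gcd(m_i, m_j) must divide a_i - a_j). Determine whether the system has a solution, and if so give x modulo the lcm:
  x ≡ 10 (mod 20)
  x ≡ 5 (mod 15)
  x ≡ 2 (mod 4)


Moduli 20, 15, 4 are not pairwise coprime, so CRT works modulo lcm(m_i) when all pairwise compatibility conditions hold.
Pairwise compatibility: gcd(m_i, m_j) must divide a_i - a_j for every pair.
Merge one congruence at a time:
  Start: x ≡ 10 (mod 20).
  Combine with x ≡ 5 (mod 15): gcd(20, 15) = 5; 5 - 10 = -5, which IS divisible by 5, so compatible.
    Write x = 10 + 20·t and substitute into x ≡ 5 (mod 15): 20·t ≡ 5 − 10 = -5 (mod 15).
    Divide the congruence (and modulus) by g = 5: 4·t ≡ -1 (mod 3).
    Reduce coefficients mod 3: 1·t ≡ 2 (mod 3).
    So t ≡ 2 (mod 3).
    Then x = 10 + 20·2 = 50, valid modulo lcm(20, 15) = 60: x ≡ 50 (mod 60).
  Combine with x ≡ 2 (mod 4): gcd(60, 4) = 4; 2 - 50 = -48, which IS divisible by 4, so compatible.
    Write x = 50 + 60·t and substitute into x ≡ 2 (mod 4): 60·t ≡ 2 − 50 = -48 (mod 4).
    Divide the congruence (and modulus) by g = 4: 15·t ≡ -12 (mod 1).
    Modulo 1 every t works; take t = 0.
    Then x = 50 + 60·0 = 50, valid modulo lcm(60, 4) = 60: x ≡ 50 (mod 60).
Verify: 50 mod 20 = 10, 50 mod 15 = 5, 50 mod 4 = 2.

x ≡ 50 (mod 60).


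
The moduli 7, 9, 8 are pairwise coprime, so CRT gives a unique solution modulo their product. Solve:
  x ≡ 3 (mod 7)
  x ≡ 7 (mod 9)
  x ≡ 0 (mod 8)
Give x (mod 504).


Moduli 7, 9, 8 are pairwise coprime; by CRT there is a unique solution modulo M = 7 · 9 · 8 = 504.
Solve pairwise, accumulating the modulus:
  Start with x ≡ 3 (mod 7).
  Combine with x ≡ 7 (mod 9): since gcd(7, 9) = 1, we get a unique residue mod 63.
    Write x = 3 + 7·t and substitute into x ≡ 7 (mod 9): 7·t ≡ 7 − 3 = 4 (mod 9).
    The inverse of 7 mod 9 is 4 (since 7·4 = 28 = 3·9 + 1), so t ≡ 4·4 = 16 ≡ 7 (mod 9).
    Then x = 3 + 7·7 = 52, valid modulo lcm(7, 9) = 63: x ≡ 52 (mod 63).
  Combine with x ≡ 0 (mod 8): since gcd(63, 8) = 1, we get a unique residue mod 504.
    Write x = 52 + 63·t and substitute into x ≡ 0 (mod 8): 63·t ≡ 0 − 52 = -52 (mod 8).
    Reduce coefficients mod 8: 7·t ≡ 4 (mod 8).
    The inverse of 7 mod 8 is 7 (since 7·7 = 49 = 6·8 + 1), so t ≡ 7·4 = 28 ≡ 4 (mod 8).
    Then x = 52 + 63·4 = 304, valid modulo lcm(63, 8) = 504: x ≡ 304 (mod 504).
Verify: 304 mod 7 = 3 ✓, 304 mod 9 = 7 ✓, 304 mod 8 = 0 ✓.

x ≡ 304 (mod 504).


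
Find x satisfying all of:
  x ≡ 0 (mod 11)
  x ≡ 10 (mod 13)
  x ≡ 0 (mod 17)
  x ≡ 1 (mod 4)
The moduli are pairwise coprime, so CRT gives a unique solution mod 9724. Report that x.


Product of moduli M = 11 · 13 · 17 · 4 = 9724.
Merge one congruence at a time:
  Start: x ≡ 0 (mod 11).
  Combine with x ≡ 10 (mod 13); new modulus lcm = 143.
    Write x = 0 + 11·t and substitute into x ≡ 10 (mod 13): 11·t ≡ 10 − 0 = 10 (mod 13).
    The inverse of 11 mod 13 is 6 (since 11·6 = 66 = 5·13 + 1), so t ≡ 6·10 = 60 ≡ 8 (mod 13).
    Then x = 0 + 11·8 = 88, valid modulo lcm(11, 13) = 143: x ≡ 88 (mod 143).
  Combine with x ≡ 0 (mod 17); new modulus lcm = 2431.
    Write x = 88 + 143·t and substitute into x ≡ 0 (mod 17): 143·t ≡ 0 − 88 = -88 (mod 17).
    Reduce coefficients mod 17: 7·t ≡ 14 (mod 17).
    The inverse of 7 mod 17 is 5 (since 7·5 = 35 = 2·17 + 1), so t ≡ 5·14 = 70 ≡ 2 (mod 17).
    Then x = 88 + 143·2 = 374, valid modulo lcm(143, 17) = 2431: x ≡ 374 (mod 2431).
  Combine with x ≡ 1 (mod 4); new modulus lcm = 9724.
    Write x = 374 + 2431·t and substitute into x ≡ 1 (mod 4): 2431·t ≡ 1 − 374 = -373 (mod 4).
    Reduce coefficients mod 4: 3·t ≡ 3 (mod 4).
    The inverse of 3 mod 4 is 3 (since 3·3 = 9 = 2·4 + 1), so t ≡ 3·3 = 9 ≡ 1 (mod 4).
    Then x = 374 + 2431·1 = 2805, valid modulo lcm(2431, 4) = 9724: x ≡ 2805 (mod 9724).
Verify against each original: 2805 mod 11 = 0, 2805 mod 13 = 10, 2805 mod 17 = 0, 2805 mod 4 = 1.

x ≡ 2805 (mod 9724).


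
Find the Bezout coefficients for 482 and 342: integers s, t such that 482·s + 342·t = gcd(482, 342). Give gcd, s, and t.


Euclidean algorithm on (482, 342) — divide until remainder is 0:
  482 = 1 · 342 + 140
  342 = 2 · 140 + 62
  140 = 2 · 62 + 16
  62 = 3 · 16 + 14
  16 = 1 · 14 + 2
  14 = 7 · 2 + 0
gcd(482, 342) = 2.
Track Bezout coefficients alongside the remainders: start with r₀ = 482 = a·1 + b·0 (s = 1, t = 0) and r₁ = 342 = a·0 + b·1 (s = 0, t = 1); each new remainder r_{k+1} = r_{k-1} − q_k·r_k inherits s_{k+1} = s_{k-1} − q_k·s_k, t_{k+1} = t_{k-1} − q_k·t_k, so r_k = a·s_k + b·t_k at every step:
  q = 1: r = 140, s = 1 − 1·0 = 1, t = 0 − 1·1 = -1  (check: 482·1 + 342·(-1) = 140)
  q = 2: r = 62, s = 0 − 2·1 = -2, t = 1 − 2·(-1) = 3  (check: 482·(-2) + 342·3 = 62)
  q = 2: r = 16, s = 1 − 2·(-2) = 5, t = -1 − 2·3 = -7  (check: 482·5 + 342·(-7) = 16)
  q = 3: r = 14, s = -2 − 3·5 = -17, t = 3 − 3·(-7) = 24  (check: 482·(-17) + 342·24 = 14)
  q = 1: r = 2, s = 5 − 1·(-17) = 22, t = -7 − 1·24 = -31  (check: 482·22 + 342·(-31) = 2)
The row with r = 2 (the gcd) gives the Bezout coefficients s = 22, t = -31.
Result: 482 · (22) + 342 · (-31) = 2.

gcd(482, 342) = 2; s = 22, t = -31 (check: 482·22 + 342·(-31) = 2).


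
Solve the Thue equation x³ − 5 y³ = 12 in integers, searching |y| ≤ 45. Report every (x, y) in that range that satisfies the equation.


The equation is x³ - 5y³ = 12. For fixed y, x³ = 5·y³ + 12, so a solution requires the RHS to be a perfect cube.
Strategy: iterate y from -45 to 45, compute RHS = 5·y³ + 12, and check whether it is a (positive or negative) perfect cube.
Check small values of y:
  y = 0: RHS = 12 is not a perfect cube.
  y = 1: RHS = 17 is not a perfect cube.
  y = -1: RHS = 7 is not a perfect cube.
  y = 2: RHS = 52 is not a perfect cube.
  y = -2: RHS = -28 is not a perfect cube.
  y = 3: RHS = 147 is not a perfect cube.
  y = -3: RHS = -123 is not a perfect cube.
Continuing the search up to |y| = 45 finds no solutions either.
No (x, y) in the scanned range satisfies the equation.

No integer solutions with |y| ≤ 45.


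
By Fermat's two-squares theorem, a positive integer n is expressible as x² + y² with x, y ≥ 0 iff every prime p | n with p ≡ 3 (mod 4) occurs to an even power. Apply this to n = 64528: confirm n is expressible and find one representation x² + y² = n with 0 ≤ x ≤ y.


Step 1: Factor n = 64528 = 2^4 · 37 · 109.
Step 2: Check the mod-4 condition on each prime factor: 2 = 2 (special); 37 ≡ 1 (mod 4), exponent 1; 109 ≡ 1 (mod 4), exponent 1.
All primes ≡ 3 (mod 4) appear to even exponent (or don't appear), so by the two-squares theorem n IS expressible as a sum of two squares.
Step 3: Build a representation. Group n = k² · m with k = 4 and m = 37 · 109 = 4033 (a product of primes ≡ 1 (mod 4)); a representation of m scales to one of n via (k·x)² + (k·y)² = k²(x² + y²). Each prime p ≡ 1 (mod 4) is itself a sum of two squares; find a² by testing p − a² for a perfect square:
  37: 37 − 1² = 36 = 6² ⇒ 37 = 1² + 6².
  109: 109 − 1² = 108, 109 − 2² = 105, 109 − 3² = 100 = 10² ⇒ 109 = 3² + 10².
  Combine using the Brahmagupta–Fibonacci identity (a² + b²)(c² + d²) = (ac − bd)² + (ad + bc)² = (ac + bd)² + (ad − bc)²:
  37 · 109 = 4033: from (1² + 6²)(3² + 10²), take (1·3 − 6·10, 1·10 + 6·3) = (3 − 60, 10 + 18) = (-57, 28); dropping signs (only squares matter) gives (57, 28); check 57² + 28² = 3249 + 784 = 4033 ✓.
  Scale by k = 4: (4·57, 4·28) = (228, 112).
Step 4: Order so x ≤ y and verify: 112² + 228² = 12544 + 51984 = 64528 = n. ✓

n = 64528 = 112² + 228² (one valid representation with x ≤ y).


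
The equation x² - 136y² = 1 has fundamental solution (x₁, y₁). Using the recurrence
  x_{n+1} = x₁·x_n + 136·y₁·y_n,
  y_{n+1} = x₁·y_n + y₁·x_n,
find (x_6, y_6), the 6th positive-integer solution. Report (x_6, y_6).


Step 1: Find the fundamental solution (x₁, y₁) of x² - 136y² = 1.
  Expand √136 as a continued fraction. a₀ = ⌊√136⌋ = 11; iterate m_{k+1} = d_k·a_k − m_k, d_{k+1} = (136 − m_{k+1}²)/d_k, a_{k+1} = ⌊(a₀ + m_{k+1})/d_{k+1}⌋ (starting m₀ = 0, d₀ = 1), with convergents p_k = a_k·p_{k-1} + p_{k-2}, q_k = a_k·q_{k-1} + q_{k-2} (p₋₁ = 1, q₋₁ = 0):
  k = 0: a₀ = 11; p₀/q₀ = 11/1; p₀² − 136·q₀² = 121 − 136 = -15.
  k = 1: m = 11, d = 15, a = ⌊(11 + 11)/15⌋ = 1; p/q = (1·11 + 1)/(1·1 + 0) = 12/1; p² − 136·q² = 144 − 136 = 8.
  k = 2: m = 4, d = 8, a = ⌊(11 + 4)/8⌋ = 1; p/q = (1·12 + 11)/(1·1 + 1) = 23/2; p² − 136·q² = 529 − 544 = -15.
  k = 3: m = 4, d = 15, a = ⌊(11 + 4)/15⌋ = 1; p/q = (1·23 + 12)/(1·2 + 1) = 35/3; p² − 136·q² = 1225 − 1224 = 1.
  The first convergent with p² − 136·q² = 1 gives the fundamental solution (x₁, y₁) = (35, 3).
Step 2: Apply the recurrence (x_{n+1}, y_{n+1}) = (x₁x_n + 136y₁y_n, x₁y_n + y₁x_n) repeatedly.
  From (x_1, y_1) = (35, 3): x_2 = 35·35 + 136·3·3 = 2449; y_2 = 35·3 + 3·35 = 210.
  From (x_2, y_2) = (2449, 210): x_3 = 35·2449 + 136·3·210 = 171395; y_3 = 35·210 + 3·2449 = 14697.
  From (x_3, y_3) = (171395, 14697): x_4 = 35·171395 + 136·3·14697 = 11995201; y_4 = 35·14697 + 3·171395 = 1028580.
  From (x_4, y_4) = (11995201, 1028580): x_5 = 35·11995201 + 136·3·1028580 = 839492675; y_5 = 35·1028580 + 3·11995201 = 71985903.
  From (x_5, y_5) = (839492675, 71985903): x_6 = 35·839492675 + 136·3·71985903 = 58752492049; y_6 = 35·71985903 + 3·839492675 = 5037984630.
Step 3: Verify x_6² - 136·y_6² = 3451855321967808218401 - 3451855321967808218400 = 1 (should be 1). ✓

(x_1, y_1) = (35, 3); (x_6, y_6) = (58752492049, 5037984630).


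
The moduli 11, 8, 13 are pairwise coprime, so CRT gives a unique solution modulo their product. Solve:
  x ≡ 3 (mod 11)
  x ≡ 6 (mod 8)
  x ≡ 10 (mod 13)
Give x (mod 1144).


Moduli 11, 8, 13 are pairwise coprime; by CRT there is a unique solution modulo M = 11 · 8 · 13 = 1144.
Solve pairwise, accumulating the modulus:
  Start with x ≡ 3 (mod 11).
  Combine with x ≡ 6 (mod 8): since gcd(11, 8) = 1, we get a unique residue mod 88.
    Write x = 3 + 11·t and substitute into x ≡ 6 (mod 8): 11·t ≡ 6 − 3 = 3 (mod 8).
    Reduce coefficients mod 8: 3·t ≡ 3 (mod 8).
    The inverse of 3 mod 8 is 3 (since 3·3 = 9 = 1·8 + 1), so t ≡ 3·3 = 9 ≡ 1 (mod 8).
    Then x = 3 + 11·1 = 14, valid modulo lcm(11, 8) = 88: x ≡ 14 (mod 88).
  Combine with x ≡ 10 (mod 13): since gcd(88, 13) = 1, we get a unique residue mod 1144.
    Write x = 14 + 88·t and substitute into x ≡ 10 (mod 13): 88·t ≡ 10 − 14 = -4 (mod 13).
    Reduce coefficients mod 13: 10·t ≡ 9 (mod 13).
    The inverse of 10 mod 13 is 4 (since 10·4 = 40 = 3·13 + 1), so t ≡ 4·9 = 36 ≡ 10 (mod 13).
    Then x = 14 + 88·10 = 894, valid modulo lcm(88, 13) = 1144: x ≡ 894 (mod 1144).
Verify: 894 mod 11 = 3 ✓, 894 mod 8 = 6 ✓, 894 mod 13 = 10 ✓.

x ≡ 894 (mod 1144).


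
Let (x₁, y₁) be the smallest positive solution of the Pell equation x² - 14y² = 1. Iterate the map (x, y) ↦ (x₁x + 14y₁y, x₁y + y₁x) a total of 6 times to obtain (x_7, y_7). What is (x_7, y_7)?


Step 1: Find the fundamental solution (x₁, y₁) of x² - 14y² = 1.
  Expand √14 as a continued fraction. a₀ = ⌊√14⌋ = 3; iterate m_{k+1} = d_k·a_k − m_k, d_{k+1} = (14 − m_{k+1}²)/d_k, a_{k+1} = ⌊(a₀ + m_{k+1})/d_{k+1}⌋ (starting m₀ = 0, d₀ = 1), with convergents p_k = a_k·p_{k-1} + p_{k-2}, q_k = a_k·q_{k-1} + q_{k-2} (p₋₁ = 1, q₋₁ = 0):
  k = 0: a₀ = 3; p₀/q₀ = 3/1; p₀² − 14·q₀² = 9 − 14 = -5.
  k = 1: m = 3, d = 5, a = ⌊(3 + 3)/5⌋ = 1; p/q = (1·3 + 1)/(1·1 + 0) = 4/1; p² − 14·q² = 16 − 14 = 2.
  k = 2: m = 2, d = 2, a = ⌊(3 + 2)/2⌋ = 2; p/q = (2·4 + 3)/(2·1 + 1) = 11/3; p² − 14·q² = 121 − 126 = -5.
  k = 3: m = 2, d = 5, a = ⌊(3 + 2)/5⌋ = 1; p/q = (1·11 + 4)/(1·3 + 1) = 15/4; p² − 14·q² = 225 − 224 = 1.
  The first convergent with p² − 14·q² = 1 gives the fundamental solution (x₁, y₁) = (15, 4).
Step 2: Apply the recurrence (x_{n+1}, y_{n+1}) = (x₁x_n + 14y₁y_n, x₁y_n + y₁x_n) repeatedly.
  From (x_1, y_1) = (15, 4): x_2 = 15·15 + 14·4·4 = 449; y_2 = 15·4 + 4·15 = 120.
  From (x_2, y_2) = (449, 120): x_3 = 15·449 + 14·4·120 = 13455; y_3 = 15·120 + 4·449 = 3596.
  From (x_3, y_3) = (13455, 3596): x_4 = 15·13455 + 14·4·3596 = 403201; y_4 = 15·3596 + 4·13455 = 107760.
  From (x_4, y_4) = (403201, 107760): x_5 = 15·403201 + 14·4·107760 = 12082575; y_5 = 15·107760 + 4·403201 = 3229204.
  From (x_5, y_5) = (12082575, 3229204): x_6 = 15·12082575 + 14·4·3229204 = 362074049; y_6 = 15·3229204 + 4·12082575 = 96768360.
  From (x_6, y_6) = (362074049, 96768360): x_7 = 15·362074049 + 14·4·96768360 = 10850138895; y_7 = 15·96768360 + 4·362074049 = 2899821596.
Step 3: Verify x_7² - 14·y_7² = 117725514040791821025 - 117725514040791821024 = 1 (should be 1). ✓

(x_1, y_1) = (15, 4); (x_7, y_7) = (10850138895, 2899821596).


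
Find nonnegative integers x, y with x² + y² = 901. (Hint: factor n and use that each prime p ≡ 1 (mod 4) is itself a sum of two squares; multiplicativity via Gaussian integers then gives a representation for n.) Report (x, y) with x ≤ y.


Step 1: Factor n = 901 = 17 · 53.
Step 2: Check the mod-4 condition on each prime factor: 17 ≡ 1 (mod 4), exponent 1; 53 ≡ 1 (mod 4), exponent 1.
All primes ≡ 3 (mod 4) appear to even exponent (or don't appear), so by the two-squares theorem n IS expressible as a sum of two squares.
Step 3: Build a representation. Here n = 17 · 53 is a product of primes ≡ 1 (mod 4). Each prime p ≡ 1 (mod 4) is itself a sum of two squares; find a² by testing p − a² for a perfect square:
  17: 17 − 1² = 16 = 4² ⇒ 17 = 1² + 4².
  53: 53 − 1² = 52, 53 − 2² = 49 = 7² ⇒ 53 = 2² + 7².
  Combine using the Brahmagupta–Fibonacci identity (a² + b²)(c² + d²) = (ac − bd)² + (ad + bc)² = (ac + bd)² + (ad − bc)²:
  17 · 53 = 901: from (1² + 4²)(2² + 7²), take (1·2 − 4·7, 1·7 + 4·2) = (2 − 28, 7 + 8) = (-26, 15); dropping signs (only squares matter) gives (26, 15); check 26² + 15² = 676 + 225 = 901 ✓.
Step 4: Order so x ≤ y and verify: 15² + 26² = 225 + 676 = 901 = n. ✓

n = 901 = 15² + 26² (one valid representation with x ≤ y).


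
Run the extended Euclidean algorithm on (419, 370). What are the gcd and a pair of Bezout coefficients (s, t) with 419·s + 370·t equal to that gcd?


Euclidean algorithm on (419, 370) — divide until remainder is 0:
  419 = 1 · 370 + 49
  370 = 7 · 49 + 27
  49 = 1 · 27 + 22
  27 = 1 · 22 + 5
  22 = 4 · 5 + 2
  5 = 2 · 2 + 1
  2 = 2 · 1 + 0
gcd(419, 370) = 1.
Track Bezout coefficients alongside the remainders: start with r₀ = 419 = a·1 + b·0 (s = 1, t = 0) and r₁ = 370 = a·0 + b·1 (s = 0, t = 1); each new remainder r_{k+1} = r_{k-1} − q_k·r_k inherits s_{k+1} = s_{k-1} − q_k·s_k, t_{k+1} = t_{k-1} − q_k·t_k, so r_k = a·s_k + b·t_k at every step:
  q = 1: r = 49, s = 1 − 1·0 = 1, t = 0 − 1·1 = -1  (check: 419·1 + 370·(-1) = 49)
  q = 7: r = 27, s = 0 − 7·1 = -7, t = 1 − 7·(-1) = 8  (check: 419·(-7) + 370·8 = 27)
  q = 1: r = 22, s = 1 − 1·(-7) = 8, t = -1 − 1·8 = -9  (check: 419·8 + 370·(-9) = 22)
  q = 1: r = 5, s = -7 − 1·8 = -15, t = 8 − 1·(-9) = 17  (check: 419·(-15) + 370·17 = 5)
  q = 4: r = 2, s = 8 − 4·(-15) = 68, t = -9 − 4·17 = -77  (check: 419·68 + 370·(-77) = 2)
  q = 2: r = 1, s = -15 − 2·68 = -151, t = 17 − 2·(-77) = 171  (check: 419·(-151) + 370·171 = 1)
The row with r = 1 (the gcd) gives the Bezout coefficients s = -151, t = 171.
Result: 419 · (-151) + 370 · (171) = 1.

gcd(419, 370) = 1; s = -151, t = 171 (check: 419·(-151) + 370·171 = 1).


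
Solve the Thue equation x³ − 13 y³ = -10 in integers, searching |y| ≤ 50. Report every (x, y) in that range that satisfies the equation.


The equation is x³ - 13y³ = -10. For fixed y, x³ = 13·y³ − 10, so a solution requires the RHS to be a perfect cube.
Strategy: iterate y from -50 to 50, compute RHS = 13·y³ − 10, and check whether it is a (positive or negative) perfect cube.
Check small values of y:
  y = 0: RHS = -10 is not a perfect cube.
  y = 1: RHS = 3 is not a perfect cube.
  y = -1: RHS = -23 is not a perfect cube.
  y = 2: RHS = 94 is not a perfect cube.
  y = -2: RHS = -114 is not a perfect cube.
  y = 3: RHS = 341 is not a perfect cube.
  y = -3: RHS = -361 is not a perfect cube.
Continuing the search up to |y| = 50 finds no solutions either.
No (x, y) in the scanned range satisfies the equation.

No integer solutions with |y| ≤ 50.


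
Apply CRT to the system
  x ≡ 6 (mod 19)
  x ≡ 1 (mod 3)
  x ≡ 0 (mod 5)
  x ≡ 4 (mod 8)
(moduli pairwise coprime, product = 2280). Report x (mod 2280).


Product of moduli M = 19 · 3 · 5 · 8 = 2280.
Merge one congruence at a time:
  Start: x ≡ 6 (mod 19).
  Combine with x ≡ 1 (mod 3); new modulus lcm = 57.
    Write x = 6 + 19·t and substitute into x ≡ 1 (mod 3): 19·t ≡ 1 − 6 = -5 (mod 3).
    Reduce coefficients mod 3: 1·t ≡ 1 (mod 3).
    So t ≡ 1 (mod 3).
    Then x = 6 + 19·1 = 25, valid modulo lcm(19, 3) = 57: x ≡ 25 (mod 57).
  Combine with x ≡ 0 (mod 5); new modulus lcm = 285.
    Write x = 25 + 57·t and substitute into x ≡ 0 (mod 5): 57·t ≡ 0 − 25 = -25 (mod 5).
    Reduce coefficients mod 5: 2·t ≡ 0 (mod 5).
    The inverse of 2 mod 5 is 3 (since 2·3 = 6 = 1·5 + 1), so t ≡ 3·0 = 0 ≡ 0 (mod 5).
    Then x = 25 + 57·0 = 25, valid modulo lcm(57, 5) = 285: x ≡ 25 (mod 285).
  Combine with x ≡ 4 (mod 8); new modulus lcm = 2280.
    Write x = 25 + 285·t and substitute into x ≡ 4 (mod 8): 285·t ≡ 4 − 25 = -21 (mod 8).
    Reduce coefficients mod 8: 5·t ≡ 3 (mod 8).
    The inverse of 5 mod 8 is 5 (since 5·5 = 25 = 3·8 + 1), so t ≡ 5·3 = 15 ≡ 7 (mod 8).
    Then x = 25 + 285·7 = 2020, valid modulo lcm(285, 8) = 2280: x ≡ 2020 (mod 2280).
Verify against each original: 2020 mod 19 = 6, 2020 mod 3 = 1, 2020 mod 5 = 0, 2020 mod 8 = 4.

x ≡ 2020 (mod 2280).


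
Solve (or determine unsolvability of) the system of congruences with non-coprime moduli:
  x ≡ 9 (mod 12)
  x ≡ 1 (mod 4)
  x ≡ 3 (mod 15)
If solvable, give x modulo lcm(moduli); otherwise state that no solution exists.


Moduli 12, 4, 15 are not pairwise coprime, so CRT works modulo lcm(m_i) when all pairwise compatibility conditions hold.
Pairwise compatibility: gcd(m_i, m_j) must divide a_i - a_j for every pair.
Merge one congruence at a time:
  Start: x ≡ 9 (mod 12).
  Combine with x ≡ 1 (mod 4): gcd(12, 4) = 4; 1 - 9 = -8, which IS divisible by 4, so compatible.
    Write x = 9 + 12·t and substitute into x ≡ 1 (mod 4): 12·t ≡ 1 − 9 = -8 (mod 4).
    Divide the congruence (and modulus) by g = 4: 3·t ≡ -2 (mod 1).
    Modulo 1 every t works; take t = 0.
    Then x = 9 + 12·0 = 9, valid modulo lcm(12, 4) = 12: x ≡ 9 (mod 12).
  Combine with x ≡ 3 (mod 15): gcd(12, 15) = 3; 3 - 9 = -6, which IS divisible by 3, so compatible.
    Write x = 9 + 12·t and substitute into x ≡ 3 (mod 15): 12·t ≡ 3 − 9 = -6 (mod 15).
    Divide the congruence (and modulus) by g = 3: 4·t ≡ -2 (mod 5).
    Reduce coefficients mod 5: 4·t ≡ 3 (mod 5).
    The inverse of 4 mod 5 is 4 (since 4·4 = 16 = 3·5 + 1), so t ≡ 4·3 = 12 ≡ 2 (mod 5).
    Then x = 9 + 12·2 = 33, valid modulo lcm(12, 15) = 60: x ≡ 33 (mod 60).
Verify: 33 mod 12 = 9, 33 mod 4 = 1, 33 mod 15 = 3.

x ≡ 33 (mod 60).


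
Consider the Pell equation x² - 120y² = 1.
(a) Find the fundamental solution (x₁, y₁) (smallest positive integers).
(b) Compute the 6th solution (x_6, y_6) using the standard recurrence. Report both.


Step 1: Find the fundamental solution (x₁, y₁) of x² - 120y² = 1.
  Expand √120 as a continued fraction. a₀ = ⌊√120⌋ = 10; iterate m_{k+1} = d_k·a_k − m_k, d_{k+1} = (120 − m_{k+1}²)/d_k, a_{k+1} = ⌊(a₀ + m_{k+1})/d_{k+1}⌋ (starting m₀ = 0, d₀ = 1), with convergents p_k = a_k·p_{k-1} + p_{k-2}, q_k = a_k·q_{k-1} + q_{k-2} (p₋₁ = 1, q₋₁ = 0):
  k = 0: a₀ = 10; p₀/q₀ = 10/1; p₀² − 120·q₀² = 100 − 120 = -20.
  k = 1: m = 10, d = 20, a = ⌊(10 + 10)/20⌋ = 1; p/q = (1·10 + 1)/(1·1 + 0) = 11/1; p² − 120·q² = 121 − 120 = 1.
  The first convergent with p² − 120·q² = 1 gives the fundamental solution (x₁, y₁) = (11, 1).
Step 2: Apply the recurrence (x_{n+1}, y_{n+1}) = (x₁x_n + 120y₁y_n, x₁y_n + y₁x_n) repeatedly.
  From (x_1, y_1) = (11, 1): x_2 = 11·11 + 120·1·1 = 241; y_2 = 11·1 + 1·11 = 22.
  From (x_2, y_2) = (241, 22): x_3 = 11·241 + 120·1·22 = 5291; y_3 = 11·22 + 1·241 = 483.
  From (x_3, y_3) = (5291, 483): x_4 = 11·5291 + 120·1·483 = 116161; y_4 = 11·483 + 1·5291 = 10604.
  From (x_4, y_4) = (116161, 10604): x_5 = 11·116161 + 120·1·10604 = 2550251; y_5 = 11·10604 + 1·116161 = 232805.
  From (x_5, y_5) = (2550251, 232805): x_6 = 11·2550251 + 120·1·232805 = 55989361; y_6 = 11·232805 + 1·2550251 = 5111106.
Step 3: Verify x_6² - 120·y_6² = 3134808545188321 - 3134808545188320 = 1 (should be 1). ✓

(x_1, y_1) = (11, 1); (x_6, y_6) = (55989361, 5111106).


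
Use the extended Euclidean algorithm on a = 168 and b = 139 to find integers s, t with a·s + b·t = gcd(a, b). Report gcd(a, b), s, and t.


Euclidean algorithm on (168, 139) — divide until remainder is 0:
  168 = 1 · 139 + 29
  139 = 4 · 29 + 23
  29 = 1 · 23 + 6
  23 = 3 · 6 + 5
  6 = 1 · 5 + 1
  5 = 5 · 1 + 0
gcd(168, 139) = 1.
Track Bezout coefficients alongside the remainders: start with r₀ = 168 = a·1 + b·0 (s = 1, t = 0) and r₁ = 139 = a·0 + b·1 (s = 0, t = 1); each new remainder r_{k+1} = r_{k-1} − q_k·r_k inherits s_{k+1} = s_{k-1} − q_k·s_k, t_{k+1} = t_{k-1} − q_k·t_k, so r_k = a·s_k + b·t_k at every step:
  q = 1: r = 29, s = 1 − 1·0 = 1, t = 0 − 1·1 = -1  (check: 168·1 + 139·(-1) = 29)
  q = 4: r = 23, s = 0 − 4·1 = -4, t = 1 − 4·(-1) = 5  (check: 168·(-4) + 139·5 = 23)
  q = 1: r = 6, s = 1 − 1·(-4) = 5, t = -1 − 1·5 = -6  (check: 168·5 + 139·(-6) = 6)
  q = 3: r = 5, s = -4 − 3·5 = -19, t = 5 − 3·(-6) = 23  (check: 168·(-19) + 139·23 = 5)
  q = 1: r = 1, s = 5 − 1·(-19) = 24, t = -6 − 1·23 = -29  (check: 168·24 + 139·(-29) = 1)
The row with r = 1 (the gcd) gives the Bezout coefficients s = 24, t = -29.
Result: 168 · (24) + 139 · (-29) = 1.

gcd(168, 139) = 1; s = 24, t = -29 (check: 168·24 + 139·(-29) = 1).
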